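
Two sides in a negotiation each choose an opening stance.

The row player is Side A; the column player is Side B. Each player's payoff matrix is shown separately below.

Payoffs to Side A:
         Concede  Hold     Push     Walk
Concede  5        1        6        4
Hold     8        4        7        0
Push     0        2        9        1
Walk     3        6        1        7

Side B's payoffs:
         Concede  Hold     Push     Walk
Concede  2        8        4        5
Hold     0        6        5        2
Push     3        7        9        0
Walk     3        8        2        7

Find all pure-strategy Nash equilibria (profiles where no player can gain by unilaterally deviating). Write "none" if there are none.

(Push, Push), (Walk, Hold)

Side A against Concede: payoffs 5, 8, 0, 3 → best response Hold.
Side A against Hold: payoffs 1, 4, 2, 6 → best response Walk.
Side A against Push: payoffs 6, 7, 9, 1 → best response Push.
Side A against Walk: payoffs 4, 0, 1, 7 → best response Walk.
Side B against Concede: payoffs 2, 8, 4, 5 → best response Hold.
Side B against Hold: payoffs 0, 6, 5, 2 → best response Hold.
Side B against Push: payoffs 3, 7, 9, 0 → best response Push.
Side B against Walk: payoffs 3, 8, 2, 7 → best response Hold.
Mutual best responses: (Push, Push); (Walk, Hold).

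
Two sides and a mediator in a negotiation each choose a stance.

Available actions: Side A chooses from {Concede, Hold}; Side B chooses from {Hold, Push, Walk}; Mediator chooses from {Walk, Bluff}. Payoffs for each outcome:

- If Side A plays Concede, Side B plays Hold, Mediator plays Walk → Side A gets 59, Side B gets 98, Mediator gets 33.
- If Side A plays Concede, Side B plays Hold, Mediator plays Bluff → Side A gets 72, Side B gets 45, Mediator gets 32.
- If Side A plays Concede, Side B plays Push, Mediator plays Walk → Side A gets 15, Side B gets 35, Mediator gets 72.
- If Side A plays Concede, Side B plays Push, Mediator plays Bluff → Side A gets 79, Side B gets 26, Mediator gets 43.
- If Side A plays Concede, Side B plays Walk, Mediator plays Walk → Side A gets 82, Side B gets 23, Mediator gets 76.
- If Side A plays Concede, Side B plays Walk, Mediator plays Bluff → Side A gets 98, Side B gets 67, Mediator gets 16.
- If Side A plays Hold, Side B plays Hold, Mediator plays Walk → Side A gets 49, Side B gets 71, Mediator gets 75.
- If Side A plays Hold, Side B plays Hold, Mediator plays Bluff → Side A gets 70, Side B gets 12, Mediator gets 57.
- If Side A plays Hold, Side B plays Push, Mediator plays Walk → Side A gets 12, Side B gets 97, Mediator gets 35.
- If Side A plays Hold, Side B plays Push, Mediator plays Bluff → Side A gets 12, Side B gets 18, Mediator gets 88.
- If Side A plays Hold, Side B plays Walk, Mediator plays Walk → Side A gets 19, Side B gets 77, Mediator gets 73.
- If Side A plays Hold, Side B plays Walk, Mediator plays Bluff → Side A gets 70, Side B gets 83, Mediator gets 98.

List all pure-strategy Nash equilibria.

The unique pure-strategy Nash equilibrium is (Concede, Hold, Walk).

Side A against (Hold, Walk): payoffs 59, 49 → best response Concede.
Side A against (Hold, Bluff): payoffs 72, 70 → best response Concede.
Side A against (Push, Walk): payoffs 15, 12 → best response Concede.
Side A against (Push, Bluff): payoffs 79, 12 → best response Concede.
Side A against (Walk, Walk): payoffs 82, 19 → best response Concede.
Side A against (Walk, Bluff): payoffs 98, 70 → best response Concede.
Side B against (Concede, Walk): payoffs 98, 35, 23 → best response Hold.
Side B against (Concede, Bluff): payoffs 45, 26, 67 → best response Walk.
Side B against (Hold, Walk): payoffs 71, 97, 77 → best response Push.
Side B against (Hold, Bluff): payoffs 12, 18, 83 → best response Walk.
Mediator against (Concede, Hold): payoffs 33, 32 → best response Walk.
Mediator against (Concede, Push): payoffs 72, 43 → best response Walk.
Mediator against (Concede, Walk): payoffs 76, 16 → best response Walk.
Mediator against (Hold, Hold): payoffs 75, 57 → best response Walk.
Mediator against (Hold, Push): payoffs 35, 88 → best response Bluff.
Mediator against (Hold, Walk): payoffs 73, 98 → best response Bluff.
Mutual best responses: (Concede, Hold, Walk).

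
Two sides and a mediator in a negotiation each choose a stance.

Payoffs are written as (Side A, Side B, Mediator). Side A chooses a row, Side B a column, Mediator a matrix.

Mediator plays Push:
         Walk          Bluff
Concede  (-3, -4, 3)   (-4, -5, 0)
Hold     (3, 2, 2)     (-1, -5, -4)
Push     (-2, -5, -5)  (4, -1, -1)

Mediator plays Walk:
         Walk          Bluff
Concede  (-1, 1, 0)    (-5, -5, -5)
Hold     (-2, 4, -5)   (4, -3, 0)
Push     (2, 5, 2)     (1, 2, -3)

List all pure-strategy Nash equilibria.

(Hold, Walk, Push); (Push, Walk, Walk); (Push, Bluff, Push)

Side A against (Walk, Push): payoffs -3, 3, -2 → best response Hold.
Side A against (Walk, Walk): payoffs -1, -2, 2 → best response Push.
Side A against (Bluff, Push): payoffs -4, -1, 4 → best response Push.
Side A against (Bluff, Walk): payoffs -5, 4, 1 → best response Hold.
Side B against (Concede, Push): payoffs -4, -5 → best response Walk.
Side B against (Concede, Walk): payoffs 1, -5 → best response Walk.
Side B against (Hold, Push): payoffs 2, -5 → best response Walk.
Side B against (Hold, Walk): payoffs 4, -3 → best response Walk.
Side B against (Push, Push): payoffs -5, -1 → best response Bluff.
Side B against (Push, Walk): payoffs 5, 2 → best response Walk.
Mediator against (Concede, Walk): payoffs 3, 0 → best response Push.
Mediator against (Concede, Bluff): payoffs 0, -5 → best response Push.
Mediator against (Hold, Walk): payoffs 2, -5 → best response Push.
Mediator against (Hold, Bluff): payoffs -4, 0 → best response Walk.
Mediator against (Push, Walk): payoffs -5, 2 → best response Walk.
Mediator against (Push, Bluff): payoffs -1, -3 → best response Push.
Mutual best responses: (Hold, Walk, Push); (Push, Walk, Walk); (Push, Bluff, Push).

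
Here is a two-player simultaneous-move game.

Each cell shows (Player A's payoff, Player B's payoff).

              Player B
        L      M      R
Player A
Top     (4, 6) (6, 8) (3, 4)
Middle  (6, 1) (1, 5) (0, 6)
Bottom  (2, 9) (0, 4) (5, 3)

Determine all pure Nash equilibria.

(Top, M)

(Top, L): Player A can switch to Middle (4 → 6). Not NE.
(Top, M): Player A gets 6, best alternative 1; Player B gets 8, best alternative 6. No profitable deviation — NE.
(Top, R): Player A can switch to Bottom (3 → 5). Not NE.
(Middle, L): Player B can switch to M (1 → 5). Not NE.
(Middle, M): Player A can switch to Top (1 → 6). Not NE.
(Middle, R): Player A can switch to Top (0 → 3). Not NE.
(Bottom, L): Player A can switch to Top (2 → 4). Not NE.
(Bottom, M): Player A can switch to Top (0 → 6). Not NE.
(Bottom, R): Player B can switch to L (3 → 9). Not NE.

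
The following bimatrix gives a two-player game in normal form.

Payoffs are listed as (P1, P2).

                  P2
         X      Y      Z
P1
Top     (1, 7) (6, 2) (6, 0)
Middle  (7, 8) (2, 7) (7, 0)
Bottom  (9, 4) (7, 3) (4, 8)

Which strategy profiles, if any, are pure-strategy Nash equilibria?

This game has no pure Nash equilibrium.

For each player, find the best response to each opponent profile; mutual best responses are the pure NE.
P1 against X: payoffs 1, 7, 9 → best response Bottom.
P1 against Y: payoffs 6, 2, 7 → best response Bottom.
P1 against Z: payoffs 6, 7, 4 → best response Middle.
P2 against Top: payoffs 7, 2, 0 → best response X.
P2 against Middle: payoffs 8, 7, 0 → best response X.
P2 against Bottom: payoffs 4, 3, 8 → best response Z.
No profile is a mutual best response for all players.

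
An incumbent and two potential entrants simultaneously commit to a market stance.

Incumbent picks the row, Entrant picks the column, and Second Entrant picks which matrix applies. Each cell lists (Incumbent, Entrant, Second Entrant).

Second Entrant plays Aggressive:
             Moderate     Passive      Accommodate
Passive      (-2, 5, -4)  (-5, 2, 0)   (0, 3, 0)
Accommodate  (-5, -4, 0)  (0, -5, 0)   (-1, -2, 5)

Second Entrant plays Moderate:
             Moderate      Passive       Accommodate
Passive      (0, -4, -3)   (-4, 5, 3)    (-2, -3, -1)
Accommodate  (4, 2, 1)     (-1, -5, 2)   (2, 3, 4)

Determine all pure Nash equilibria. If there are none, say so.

This game has no pure Nash equilibrium.

For each player, find the best response to each opponent profile; mutual best responses are the pure NE.
Incumbent against (Moderate, Aggressive): payoffs -2, -5 → best response Passive.
Incumbent against (Moderate, Moderate): payoffs 0, 4 → best response Accommodate.
Incumbent against (Passive, Aggressive): payoffs -5, 0 → best response Accommodate.
Incumbent against (Passive, Moderate): payoffs -4, -1 → best response Accommodate.
Incumbent against (Accommodate, Aggressive): payoffs 0, -1 → best response Passive.
Incumbent against (Accommodate, Moderate): payoffs -2, 2 → best response Accommodate.
Entrant against (Passive, Aggressive): payoffs 5, 2, 3 → best response Moderate.
Entrant against (Passive, Moderate): payoffs -4, 5, -3 → best response Passive.
Entrant against (Accommodate, Aggressive): payoffs -4, -5, -2 → best response Accommodate.
Entrant against (Accommodate, Moderate): payoffs 2, -5, 3 → best response Accommodate.
Second Entrant against (Passive, Moderate): payoffs -4, -3 → best response Moderate.
Second Entrant against (Passive, Passive): payoffs 0, 3 → best response Moderate.
Second Entrant against (Passive, Accommodate): payoffs 0, -1 → best response Aggressive.
Second Entrant against (Accommodate, Moderate): payoffs 0, 1 → best response Moderate.
Second Entrant against (Accommodate, Passive): payoffs 0, 2 → best response Moderate.
Second Entrant against (Accommodate, Accommodate): payoffs 5, 4 → best response Aggressive.
No profile is a mutual best response for all players.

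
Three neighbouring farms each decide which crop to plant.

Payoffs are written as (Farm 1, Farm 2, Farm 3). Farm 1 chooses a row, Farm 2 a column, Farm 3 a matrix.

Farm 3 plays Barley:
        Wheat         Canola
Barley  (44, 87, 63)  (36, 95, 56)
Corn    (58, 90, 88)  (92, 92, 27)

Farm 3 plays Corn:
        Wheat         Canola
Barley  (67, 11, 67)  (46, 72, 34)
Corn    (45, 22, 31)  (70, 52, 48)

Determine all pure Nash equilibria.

Pure NE: (Corn, Canola, Corn)

(Barley, Wheat, Barley): Farm 1 can switch to Corn (44 → 58). Not NE.
(Barley, Wheat, Corn): Farm 2 can switch to Canola (11 → 72). Not NE.
(Barley, Canola, Barley): Farm 1 can switch to Corn (36 → 92). Not NE.
(Barley, Canola, Corn): Farm 1 can switch to Corn (46 → 70). Not NE.
(Corn, Wheat, Barley): Farm 2 can switch to Canola (90 → 92). Not NE.
(Corn, Wheat, Corn): Farm 1 can switch to Barley (45 → 67). Not NE.
(Corn, Canola, Corn): Farm 1 gets 70, best alternative 46; Farm 2 gets 52, best alternative 22; Farm 3 gets 48, best alternative 27. No profitable deviation — NE.
(The remaining 1 profile has a profitable deviation by the same check.)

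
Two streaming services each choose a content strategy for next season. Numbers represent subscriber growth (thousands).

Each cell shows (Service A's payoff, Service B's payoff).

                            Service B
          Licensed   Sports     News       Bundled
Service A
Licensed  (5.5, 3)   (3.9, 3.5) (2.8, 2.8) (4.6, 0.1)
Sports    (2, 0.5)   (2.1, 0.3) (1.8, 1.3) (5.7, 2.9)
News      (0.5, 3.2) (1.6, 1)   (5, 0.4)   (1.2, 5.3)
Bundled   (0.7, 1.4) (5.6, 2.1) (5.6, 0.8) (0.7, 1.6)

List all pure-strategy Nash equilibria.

Pure-strategy Nash equilibria: (Sports, Bundled), (Bundled, Sports)

(Licensed, Licensed): Service B can switch to Sports (3 → 3.5). Not NE.
(Licensed, Sports): Service A can switch to Bundled (3.9 → 5.6). Not NE.
(Licensed, News): Service A can switch to News (2.8 → 5). Not NE.
(Licensed, Bundled): Service A can switch to Sports (4.6 → 5.7). Not NE.
(Sports, Licensed): Service A can switch to Licensed (2 → 5.5). Not NE.
(Sports, Sports): Service A can switch to Licensed (2.1 → 3.9). Not NE.
(Sports, Bundled): Service A gets 5.7, best alternative 4.6; Service B gets 2.9, best alternative 1.3. No profitable deviation — NE.
(Bundled, Sports): Service A gets 5.6, best alternative 3.9; Service B gets 2.1, best alternative 1.6. No profitable deviation — NE.
(The remaining 8 profiles each have a profitable deviation by the same check.)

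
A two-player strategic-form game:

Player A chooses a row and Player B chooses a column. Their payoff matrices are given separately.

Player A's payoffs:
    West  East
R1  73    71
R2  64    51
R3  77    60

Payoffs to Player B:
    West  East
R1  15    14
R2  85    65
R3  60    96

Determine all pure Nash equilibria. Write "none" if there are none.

For each player, find the best response to each opponent profile; mutual best responses are the pure NE.
Player A against West: payoffs 73, 64, 77 → best response R3.
Player A against East: payoffs 71, 51, 60 → best response R1.
Player B against R1: payoffs 15, 14 → best response West.
Player B against R2: payoffs 85, 65 → best response West.
Player B against R3: payoffs 60, 96 → best response East.
No profile is a mutual best response for all players.

No pure-strategy Nash equilibrium.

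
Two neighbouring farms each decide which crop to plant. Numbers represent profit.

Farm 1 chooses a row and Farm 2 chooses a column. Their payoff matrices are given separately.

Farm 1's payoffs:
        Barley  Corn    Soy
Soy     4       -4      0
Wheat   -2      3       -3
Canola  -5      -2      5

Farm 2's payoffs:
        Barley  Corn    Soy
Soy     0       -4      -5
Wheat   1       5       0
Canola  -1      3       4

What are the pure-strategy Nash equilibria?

For each strategy profile, look for a profitable unilateral deviation.
(Soy, Barley): Farm 1 gets 4, best alternative -2; Farm 2 gets 0, best alternative -4. No profitable deviation — NE.
(Soy, Corn): Farm 1 can switch to Wheat (-4 → 3). Not NE.
(Soy, Soy): Farm 1 can switch to Canola (0 → 5). Not NE.
(Wheat, Barley): Farm 1 can switch to Soy (-2 → 4). Not NE.
(Wheat, Corn): Farm 1 gets 3, best alternative -2; Farm 2 gets 5, best alternative 1. No profitable deviation — NE.
(Wheat, Soy): Farm 1 can switch to Soy (-3 → 0). Not NE.
(Canola, Barley): Farm 1 can switch to Soy (-5 → 4). Not NE.
(Canola, Corn): Farm 1 can switch to Wheat (-2 → 3). Not NE.
(Canola, Soy): Farm 1 gets 5, best alternative 0; Farm 2 gets 4, best alternative 3. No profitable deviation — NE.

Pure-strategy Nash equilibria: (Soy, Barley); (Wheat, Corn); (Canola, Soy)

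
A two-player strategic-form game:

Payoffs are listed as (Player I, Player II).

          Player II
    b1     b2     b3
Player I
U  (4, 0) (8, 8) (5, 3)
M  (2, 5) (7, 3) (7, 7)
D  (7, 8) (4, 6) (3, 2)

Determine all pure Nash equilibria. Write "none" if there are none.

(U, b2); (M, b3); (D, b1)

(U, b1): Player I can switch to D (4 → 7). Not NE.
(U, b2): Player I gets 8, best alternative 7; Player II gets 8, best alternative 3. No profitable deviation — NE.
(U, b3): Player I can switch to M (5 → 7). Not NE.
(M, b1): Player I can switch to U (2 → 4). Not NE.
(M, b2): Player I can switch to U (7 → 8). Not NE.
(M, b3): Player I gets 7, best alternative 5; Player II gets 7, best alternative 5. No profitable deviation — NE.
(D, b1): Player I gets 7, best alternative 4; Player II gets 8, best alternative 6. No profitable deviation — NE.
(D, b2): Player I can switch to U (4 → 8). Not NE.
(D, b3): Player I can switch to U (3 → 5). Not NE.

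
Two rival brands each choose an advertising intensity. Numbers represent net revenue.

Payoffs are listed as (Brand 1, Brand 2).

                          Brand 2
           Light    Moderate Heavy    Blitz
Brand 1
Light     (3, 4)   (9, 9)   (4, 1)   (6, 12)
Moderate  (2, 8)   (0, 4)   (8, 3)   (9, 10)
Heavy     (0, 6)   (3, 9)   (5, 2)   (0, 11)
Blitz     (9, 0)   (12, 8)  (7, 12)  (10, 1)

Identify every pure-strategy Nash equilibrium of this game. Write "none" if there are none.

This game has no pure Nash equilibrium.

Brand 1 against Light: payoffs 3, 2, 0, 9 → best response Blitz.
Brand 1 against Moderate: payoffs 9, 0, 3, 12 → best response Blitz.
Brand 1 against Heavy: payoffs 4, 8, 5, 7 → best response Moderate.
Brand 1 against Blitz: payoffs 6, 9, 0, 10 → best response Blitz.
Brand 2 against Light: payoffs 4, 9, 1, 12 → best response Blitz.
Brand 2 against Moderate: payoffs 8, 4, 3, 10 → best response Blitz.
Brand 2 against Heavy: payoffs 6, 9, 2, 11 → best response Blitz.
Brand 2 against Blitz: payoffs 0, 8, 12, 1 → best response Heavy.
No profile is a mutual best response for all players.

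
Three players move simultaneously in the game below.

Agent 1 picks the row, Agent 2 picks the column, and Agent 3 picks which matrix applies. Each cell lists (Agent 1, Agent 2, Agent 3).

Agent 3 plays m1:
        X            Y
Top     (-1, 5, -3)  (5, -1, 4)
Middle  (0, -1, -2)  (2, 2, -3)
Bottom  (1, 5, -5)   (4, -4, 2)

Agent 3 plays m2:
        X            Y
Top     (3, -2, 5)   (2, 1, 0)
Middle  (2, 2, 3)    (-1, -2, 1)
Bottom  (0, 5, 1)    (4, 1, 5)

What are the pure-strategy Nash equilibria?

none

(Top, X, m1): Agent 1 can switch to Middle (-1 → 0). Not NE.
(Top, X, m2): Agent 2 can switch to Y (-2 → 1). Not NE.
(Top, Y, m1): Agent 2 can switch to X (-1 → 5). Not NE.
(Top, Y, m2): Agent 1 can switch to Bottom (2 → 4). Not NE.
(Middle, X, m1): Agent 1 can switch to Bottom (0 → 1). Not NE.
(Middle, X, m2): Agent 1 can switch to Top (2 → 3). Not NE.
(Middle, Y, m1): Agent 1 can switch to Top (2 → 5). Not NE.
(Middle, Y, m2): Agent 1 can switch to Top (-1 → 2). Not NE.
(Bottom, X, m1): Agent 3 can switch to m2 (-5 → 1). Not NE.
(Bottom, X, m2): Agent 1 can switch to Top (0 → 3). Not NE.
(Bottom, Y, m1): Agent 1 can switch to Top (4 → 5). Not NE.
(Bottom, Y, m2): Agent 2 can switch to X (1 → 5). Not NE.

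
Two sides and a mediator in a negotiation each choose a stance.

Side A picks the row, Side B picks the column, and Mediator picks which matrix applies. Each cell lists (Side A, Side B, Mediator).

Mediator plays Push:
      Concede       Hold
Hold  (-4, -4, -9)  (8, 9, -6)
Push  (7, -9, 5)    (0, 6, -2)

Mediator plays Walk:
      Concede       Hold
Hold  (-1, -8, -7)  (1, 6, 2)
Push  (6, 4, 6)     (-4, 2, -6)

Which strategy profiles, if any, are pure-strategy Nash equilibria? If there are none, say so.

(Hold, Concede, Push): Side A can switch to Push (-4 → 7). Not NE.
(Hold, Concede, Walk): Side A can switch to Push (-1 → 6). Not NE.
(Hold, Hold, Push): Mediator can switch to Walk (-6 → 2). Not NE.
(Hold, Hold, Walk): Side A gets 1, best alternative -4; Side B gets 6, best alternative -8; Mediator gets 2, best alternative -6. No profitable deviation — NE.
(Push, Concede, Push): Side B can switch to Hold (-9 → 6). Not NE.
(Push, Concede, Walk): Side A gets 6, best alternative -1; Side B gets 4, best alternative 2; Mediator gets 6, best alternative 5. No profitable deviation — NE.
(Push, Hold, Push): Side A can switch to Hold (0 → 8). Not NE.
(Push, Hold, Walk): Side A can switch to Hold (-4 → 1). Not NE.

Pure-strategy Nash equilibria: (Hold, Hold, Walk); (Push, Concede, Walk)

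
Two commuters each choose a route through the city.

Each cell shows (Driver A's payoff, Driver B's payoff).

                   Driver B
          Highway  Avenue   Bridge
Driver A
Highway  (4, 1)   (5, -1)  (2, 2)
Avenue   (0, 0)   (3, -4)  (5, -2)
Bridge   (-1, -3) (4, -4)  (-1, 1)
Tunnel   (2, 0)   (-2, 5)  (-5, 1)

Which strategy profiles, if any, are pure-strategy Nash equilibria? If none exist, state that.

Mark each player's best response to every combination of opponents' strategies; a profile where every player is best-responding is a pure Nash equilibrium.
Driver A against Highway: payoffs 4, 0, -1, 2 → best response Highway.
Driver A against Avenue: payoffs 5, 3, 4, -2 → best response Highway.
Driver A against Bridge: payoffs 2, 5, -1, -5 → best response Avenue.
Driver B against Highway: payoffs 1, -1, 2 → best response Bridge.
Driver B against Avenue: payoffs 0, -4, -2 → best response Highway.
Driver B against Bridge: payoffs -3, -4, 1 → best response Bridge.
Driver B against Tunnel: payoffs 0, 5, 1 → best response Avenue.
No profile is a mutual best response for all players.

This game has no pure Nash equilibrium.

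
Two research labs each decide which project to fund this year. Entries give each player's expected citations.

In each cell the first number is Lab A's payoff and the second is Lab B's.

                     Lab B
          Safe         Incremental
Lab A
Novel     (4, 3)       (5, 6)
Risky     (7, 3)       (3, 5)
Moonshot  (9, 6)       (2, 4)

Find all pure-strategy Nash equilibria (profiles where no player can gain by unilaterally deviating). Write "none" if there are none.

Pure-strategy Nash equilibria: (Novel, Incremental) and (Moonshot, Safe)

Lab A against Safe: payoffs 4, 7, 9 → best response Moonshot.
Lab A against Incremental: payoffs 5, 3, 2 → best response Novel.
Lab B against Novel: payoffs 3, 6 → best response Incremental.
Lab B against Risky: payoffs 3, 5 → best response Incremental.
Lab B against Moonshot: payoffs 6, 4 → best response Safe.
Mutual best responses: (Novel, Incremental); (Moonshot, Safe).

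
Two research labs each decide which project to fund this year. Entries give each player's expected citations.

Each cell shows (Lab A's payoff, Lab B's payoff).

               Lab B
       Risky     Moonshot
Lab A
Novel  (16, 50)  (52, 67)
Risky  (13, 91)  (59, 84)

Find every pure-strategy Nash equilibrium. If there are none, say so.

There is no pure-strategy Nash equilibrium.

For each player, find the best response to each opponent profile; mutual best responses are the pure NE.
Lab A against Risky: payoffs 16, 13 → best response Novel.
Lab A against Moonshot: payoffs 52, 59 → best response Risky.
Lab B against Novel: payoffs 50, 67 → best response Moonshot.
Lab B against Risky: payoffs 91, 84 → best response Risky.
No profile is a mutual best response for all players.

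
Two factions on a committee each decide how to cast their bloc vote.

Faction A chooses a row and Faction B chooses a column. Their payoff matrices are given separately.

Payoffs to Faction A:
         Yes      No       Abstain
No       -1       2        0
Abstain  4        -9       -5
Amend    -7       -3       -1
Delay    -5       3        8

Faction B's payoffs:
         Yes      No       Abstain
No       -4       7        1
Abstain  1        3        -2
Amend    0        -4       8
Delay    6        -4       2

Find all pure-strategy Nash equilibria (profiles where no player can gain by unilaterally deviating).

For each player, find the best response to each opponent profile; mutual best responses are the pure NE.
Faction A against Yes: payoffs -1, 4, -7, -5 → best response Abstain.
Faction A against No: payoffs 2, -9, -3, 3 → best response Delay.
Faction A against Abstain: payoffs 0, -5, -1, 8 → best response Delay.
Faction B against No: payoffs -4, 7, 1 → best response No.
Faction B against Abstain: payoffs 1, 3, -2 → best response No.
Faction B against Amend: payoffs 0, -4, 8 → best response Abstain.
Faction B against Delay: payoffs 6, -4, 2 → best response Yes.
No profile is a mutual best response for all players.

none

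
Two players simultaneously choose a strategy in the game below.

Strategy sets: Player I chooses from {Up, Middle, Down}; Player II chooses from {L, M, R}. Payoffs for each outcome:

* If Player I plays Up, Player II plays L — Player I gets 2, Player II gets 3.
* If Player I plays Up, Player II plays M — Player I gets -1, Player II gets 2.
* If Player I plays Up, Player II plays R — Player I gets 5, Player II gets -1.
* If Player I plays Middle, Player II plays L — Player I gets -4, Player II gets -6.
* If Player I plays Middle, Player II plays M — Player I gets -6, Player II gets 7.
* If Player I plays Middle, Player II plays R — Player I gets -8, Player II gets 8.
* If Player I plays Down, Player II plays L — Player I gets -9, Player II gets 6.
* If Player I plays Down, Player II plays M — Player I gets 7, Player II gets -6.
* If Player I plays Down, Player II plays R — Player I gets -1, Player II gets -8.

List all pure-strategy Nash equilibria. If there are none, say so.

Pure NE: (Up, L)

Mark each player's best response to every combination of opponents' strategies; a profile where every player is best-responding is a pure Nash equilibrium.
Player I against L: payoffs 2, -4, -9 → best response Up.
Player I against M: payoffs -1, -6, 7 → best response Down.
Player I against R: payoffs 5, -8, -1 → best response Up.
Player II against Up: payoffs 3, 2, -1 → best response L.
Player II against Middle: payoffs -6, 7, 8 → best response R.
Player II against Down: payoffs 6, -6, -8 → best response L.
Mutual best responses: (Up, L).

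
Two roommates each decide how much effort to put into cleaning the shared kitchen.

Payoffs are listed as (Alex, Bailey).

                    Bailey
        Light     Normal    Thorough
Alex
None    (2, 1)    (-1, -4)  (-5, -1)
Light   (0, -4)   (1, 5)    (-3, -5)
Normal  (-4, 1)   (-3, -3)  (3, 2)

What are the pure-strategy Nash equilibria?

Pure-strategy Nash equilibria: (None, Light) and (Light, Normal) and (Normal, Thorough)

Mark each player's best response to every combination of opponents' strategies; a profile where every player is best-responding is a pure Nash equilibrium.
Alex against Light: payoffs 2, 0, -4 → best response None.
Alex against Normal: payoffs -1, 1, -3 → best response Light.
Alex against Thorough: payoffs -5, -3, 3 → best response Normal.
Bailey against None: payoffs 1, -4, -1 → best response Light.
Bailey against Light: payoffs -4, 5, -5 → best response Normal.
Bailey against Normal: payoffs 1, -3, 2 → best response Thorough.
Mutual best responses: (None, Light); (Light, Normal); (Normal, Thorough).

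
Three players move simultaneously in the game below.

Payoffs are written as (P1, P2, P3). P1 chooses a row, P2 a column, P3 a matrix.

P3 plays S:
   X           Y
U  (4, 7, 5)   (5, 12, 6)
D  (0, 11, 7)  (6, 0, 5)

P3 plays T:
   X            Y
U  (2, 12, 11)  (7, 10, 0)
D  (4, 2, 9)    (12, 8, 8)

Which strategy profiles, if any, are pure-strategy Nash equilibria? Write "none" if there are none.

Pure NE: (D, Y, T)

(U, X, S): P2 can switch to Y (7 → 12). Not NE.
(U, X, T): P1 can switch to D (2 → 4). Not NE.
(U, Y, S): P1 can switch to D (5 → 6). Not NE.
(U, Y, T): P1 can switch to D (7 → 12). Not NE.
(D, X, S): P1 can switch to U (0 → 4). Not NE.
(D, X, T): P2 can switch to Y (2 → 8). Not NE.
(D, Y, S): P2 can switch to X (0 → 11). Not NE.
(D, Y, T): P1 gets 12, best alternative 7; P2 gets 8, best alternative 2; P3 gets 8, best alternative 5. No profitable deviation — NE.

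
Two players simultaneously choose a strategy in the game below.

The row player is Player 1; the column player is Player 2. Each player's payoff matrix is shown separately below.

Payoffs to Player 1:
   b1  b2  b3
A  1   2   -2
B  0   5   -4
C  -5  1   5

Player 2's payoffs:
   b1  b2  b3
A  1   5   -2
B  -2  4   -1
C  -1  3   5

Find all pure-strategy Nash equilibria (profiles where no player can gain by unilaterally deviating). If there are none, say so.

Pure-strategy Nash equilibria: (B, b2), (C, b3)

Player 1 against b1: payoffs 1, 0, -5 → best response A.
Player 1 against b2: payoffs 2, 5, 1 → best response B.
Player 1 against b3: payoffs -2, -4, 5 → best response C.
Player 2 against A: payoffs 1, 5, -2 → best response b2.
Player 2 against B: payoffs -2, 4, -1 → best response b2.
Player 2 against C: payoffs -1, 3, 5 → best response b3.
Mutual best responses: (B, b2); (C, b3).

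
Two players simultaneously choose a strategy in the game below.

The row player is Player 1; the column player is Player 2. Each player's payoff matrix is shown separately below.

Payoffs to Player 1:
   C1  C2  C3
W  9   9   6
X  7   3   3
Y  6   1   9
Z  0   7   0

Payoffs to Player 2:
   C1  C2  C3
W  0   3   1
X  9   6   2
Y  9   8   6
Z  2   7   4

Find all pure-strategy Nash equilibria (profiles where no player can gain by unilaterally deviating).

Player 1 against C1: payoffs 9, 7, 6, 0 → best response W.
Player 1 against C2: payoffs 9, 3, 1, 7 → best response W.
Player 1 against C3: payoffs 6, 3, 9, 0 → best response Y.
Player 2 against W: payoffs 0, 3, 1 → best response C2.
Player 2 against X: payoffs 9, 6, 2 → best response C1.
Player 2 against Y: payoffs 9, 8, 6 → best response C1.
Player 2 against Z: payoffs 2, 7, 4 → best response C2.
Mutual best responses: (W, C2).

(W, C2)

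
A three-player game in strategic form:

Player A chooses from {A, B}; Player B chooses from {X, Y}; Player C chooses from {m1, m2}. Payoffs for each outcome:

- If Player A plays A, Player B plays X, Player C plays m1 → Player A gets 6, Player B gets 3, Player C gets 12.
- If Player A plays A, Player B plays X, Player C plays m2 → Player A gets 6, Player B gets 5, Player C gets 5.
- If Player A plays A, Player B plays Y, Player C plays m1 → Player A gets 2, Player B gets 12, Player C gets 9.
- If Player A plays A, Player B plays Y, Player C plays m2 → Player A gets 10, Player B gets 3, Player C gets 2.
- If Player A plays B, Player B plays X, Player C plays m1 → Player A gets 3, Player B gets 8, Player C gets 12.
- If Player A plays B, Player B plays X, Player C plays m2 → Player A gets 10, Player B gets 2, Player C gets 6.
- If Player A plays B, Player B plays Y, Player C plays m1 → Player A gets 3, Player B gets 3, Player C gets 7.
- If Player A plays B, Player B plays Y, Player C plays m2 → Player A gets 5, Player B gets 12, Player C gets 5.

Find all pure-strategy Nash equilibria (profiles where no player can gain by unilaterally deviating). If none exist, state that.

Player A against (X, m1): payoffs 6, 3 → best response A.
Player A against (X, m2): payoffs 6, 10 → best response B.
Player A against (Y, m1): payoffs 2, 3 → best response B.
Player A against (Y, m2): payoffs 10, 5 → best response A.
Player B against (A, m1): payoffs 3, 12 → best response Y.
Player B against (A, m2): payoffs 5, 3 → best response X.
Player B against (B, m1): payoffs 8, 3 → best response X.
Player B against (B, m2): payoffs 2, 12 → best response Y.
Player C against (A, X): payoffs 12, 5 → best response m1.
Player C against (A, Y): payoffs 9, 2 → best response m1.
Player C against (B, X): payoffs 12, 6 → best response m1.
Player C against (B, Y): payoffs 7, 5 → best response m1.
No profile is a mutual best response for all players.

There is no pure-strategy Nash equilibrium.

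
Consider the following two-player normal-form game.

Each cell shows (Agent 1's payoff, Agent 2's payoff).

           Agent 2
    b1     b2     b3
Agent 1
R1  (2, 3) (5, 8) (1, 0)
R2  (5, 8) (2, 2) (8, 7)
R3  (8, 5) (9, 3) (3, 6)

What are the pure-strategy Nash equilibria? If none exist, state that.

No pure-strategy Nash equilibrium.

Agent 1 against b1: payoffs 2, 5, 8 → best response R3.
Agent 1 against b2: payoffs 5, 2, 9 → best response R3.
Agent 1 against b3: payoffs 1, 8, 3 → best response R2.
Agent 2 against R1: payoffs 3, 8, 0 → best response b2.
Agent 2 against R2: payoffs 8, 2, 7 → best response b1.
Agent 2 against R3: payoffs 5, 3, 6 → best response b3.
No profile is a mutual best response for all players.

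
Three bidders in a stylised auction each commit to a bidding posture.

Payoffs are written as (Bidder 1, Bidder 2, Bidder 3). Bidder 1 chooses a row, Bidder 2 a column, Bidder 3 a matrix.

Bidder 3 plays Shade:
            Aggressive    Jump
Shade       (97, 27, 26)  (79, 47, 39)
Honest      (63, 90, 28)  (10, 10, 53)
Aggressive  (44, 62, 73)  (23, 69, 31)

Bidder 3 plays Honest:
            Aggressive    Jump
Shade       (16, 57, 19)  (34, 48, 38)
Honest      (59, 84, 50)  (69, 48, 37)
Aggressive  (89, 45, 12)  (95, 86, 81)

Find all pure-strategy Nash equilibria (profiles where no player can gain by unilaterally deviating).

(Shade, Jump, Shade) and (Aggressive, Jump, Honest)

(Shade, Aggressive, Shade): Bidder 2 can switch to Jump (27 → 47). Not NE.
(Shade, Aggressive, Honest): Bidder 1 can switch to Honest (16 → 59). Not NE.
(Shade, Jump, Shade): Bidder 1 gets 79, best alternative 23; Bidder 2 gets 47, best alternative 27; Bidder 3 gets 39, best alternative 38. No profitable deviation — NE.
(Shade, Jump, Honest): Bidder 1 can switch to Honest (34 → 69). Not NE.
(Honest, Aggressive, Shade): Bidder 1 can switch to Shade (63 → 97). Not NE.
(Honest, Aggressive, Honest): Bidder 1 can switch to Aggressive (59 → 89). Not NE.
(Honest, Jump, Shade): Bidder 1 can switch to Shade (10 → 79). Not NE.
(Honest, Jump, Honest): Bidder 1 can switch to Aggressive (69 → 95). Not NE.
(Aggressive, Aggressive, Shade): Bidder 1 can switch to Shade (44 → 97). Not NE.
(Aggressive, Aggressive, Honest): Bidder 2 can switch to Jump (45 → 86). Not NE.
(Aggressive, Jump, Shade): Bidder 1 can switch to Shade (23 → 79). Not NE.
(Aggressive, Jump, Honest): Bidder 1 gets 95, best alternative 69; Bidder 2 gets 86, best alternative 45; Bidder 3 gets 81, best alternative 31. No profitable deviation — NE.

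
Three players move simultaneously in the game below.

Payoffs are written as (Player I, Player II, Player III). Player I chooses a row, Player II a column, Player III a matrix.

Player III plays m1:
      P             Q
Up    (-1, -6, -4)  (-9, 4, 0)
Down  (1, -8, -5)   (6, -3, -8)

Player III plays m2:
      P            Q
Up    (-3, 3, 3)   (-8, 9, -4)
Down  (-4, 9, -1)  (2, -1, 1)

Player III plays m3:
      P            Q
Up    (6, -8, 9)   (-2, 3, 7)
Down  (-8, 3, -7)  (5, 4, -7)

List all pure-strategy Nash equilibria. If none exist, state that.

none

(Up, P, m1): Player I can switch to Down (-1 → 1). Not NE.
(Up, P, m2): Player II can switch to Q (3 → 9). Not NE.
(Up, P, m3): Player II can switch to Q (-8 → 3). Not NE.
(Up, Q, m1): Player I can switch to Down (-9 → 6). Not NE.
(Up, Q, m2): Player I can switch to Down (-8 → 2). Not NE.
(Up, Q, m3): Player I can switch to Down (-2 → 5). Not NE.
(The remaining 6 profiles each have a profitable deviation by the same check.)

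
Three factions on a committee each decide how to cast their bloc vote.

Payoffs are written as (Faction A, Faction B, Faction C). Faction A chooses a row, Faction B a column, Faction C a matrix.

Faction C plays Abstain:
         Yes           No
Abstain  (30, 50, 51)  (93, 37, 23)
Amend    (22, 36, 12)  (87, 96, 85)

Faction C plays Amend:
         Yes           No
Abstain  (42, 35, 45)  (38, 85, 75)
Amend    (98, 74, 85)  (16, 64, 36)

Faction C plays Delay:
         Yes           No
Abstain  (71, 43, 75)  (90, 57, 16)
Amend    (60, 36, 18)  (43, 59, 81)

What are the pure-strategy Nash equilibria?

Faction A against (Yes, Abstain): payoffs 30, 22 → best response Abstain.
Faction A against (Yes, Amend): payoffs 42, 98 → best response Amend.
Faction A against (Yes, Delay): payoffs 71, 60 → best response Abstain.
Faction A against (No, Abstain): payoffs 93, 87 → best response Abstain.
Faction A against (No, Amend): payoffs 38, 16 → best response Abstain.
Faction A against (No, Delay): payoffs 90, 43 → best response Abstain.
Faction B against (Abstain, Abstain): payoffs 50, 37 → best response Yes.
Faction B against (Abstain, Amend): payoffs 35, 85 → best response No.
Faction B against (Abstain, Delay): payoffs 43, 57 → best response No.
Faction B against (Amend, Abstain): payoffs 36, 96 → best response No.
Faction B against (Amend, Amend): payoffs 74, 64 → best response Yes.
Faction B against (Amend, Delay): payoffs 36, 59 → best response No.
Faction C against (Abstain, Yes): payoffs 51, 45, 75 → best response Delay.
Faction C against (Abstain, No): payoffs 23, 75, 16 → best response Amend.
Faction C against (Amend, Yes): payoffs 12, 85, 18 → best response Amend.
Faction C against (Amend, No): payoffs 85, 36, 81 → best response Abstain.
Mutual best responses: (Abstain, No, Amend); (Amend, Yes, Amend).

(Abstain, No, Amend) and (Amend, Yes, Amend)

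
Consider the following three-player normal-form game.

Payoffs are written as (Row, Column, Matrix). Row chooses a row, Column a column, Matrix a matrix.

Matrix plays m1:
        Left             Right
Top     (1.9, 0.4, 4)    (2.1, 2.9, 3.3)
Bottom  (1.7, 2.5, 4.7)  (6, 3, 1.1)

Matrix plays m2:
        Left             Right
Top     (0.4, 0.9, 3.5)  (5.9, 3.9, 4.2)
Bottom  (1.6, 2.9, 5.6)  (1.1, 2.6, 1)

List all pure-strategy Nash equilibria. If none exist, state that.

(Top, Right, m2) and (Bottom, Left, m2) and (Bottom, Right, m1)

Mark each player's best response to every combination of opponents' strategies; a profile where every player is best-responding is a pure Nash equilibrium.
Row against (Left, m1): payoffs 1.9, 1.7 → best response Top.
Row against (Left, m2): payoffs 0.4, 1.6 → best response Bottom.
Row against (Right, m1): payoffs 2.1, 6 → best response Bottom.
Row against (Right, m2): payoffs 5.9, 1.1 → best response Top.
Column against (Top, m1): payoffs 0.4, 2.9 → best response Right.
Column against (Top, m2): payoffs 0.9, 3.9 → best response Right.
Column against (Bottom, m1): payoffs 2.5, 3 → best response Right.
Column against (Bottom, m2): payoffs 2.9, 2.6 → best response Left.
Matrix against (Top, Left): payoffs 4, 3.5 → best response m1.
Matrix against (Top, Right): payoffs 3.3, 4.2 → best response m2.
Matrix against (Bottom, Left): payoffs 4.7, 5.6 → best response m2.
Matrix against (Bottom, Right): payoffs 1.1, 1 → best response m1.
Mutual best responses: (Top, Right, m2); (Bottom, Left, m2); (Bottom, Right, m1).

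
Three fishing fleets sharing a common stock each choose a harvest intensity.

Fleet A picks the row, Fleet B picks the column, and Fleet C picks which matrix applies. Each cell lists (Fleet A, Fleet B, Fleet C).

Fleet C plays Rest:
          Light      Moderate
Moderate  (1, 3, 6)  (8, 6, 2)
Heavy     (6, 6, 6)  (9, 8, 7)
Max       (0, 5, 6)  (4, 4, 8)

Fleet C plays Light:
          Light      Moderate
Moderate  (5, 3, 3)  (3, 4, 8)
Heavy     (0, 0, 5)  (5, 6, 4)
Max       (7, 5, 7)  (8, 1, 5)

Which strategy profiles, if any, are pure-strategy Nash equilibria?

The pure Nash equilibria are (Heavy, Moderate, Rest); (Max, Light, Light).

(Moderate, Light, Rest): Fleet A can switch to Heavy (1 → 6). Not NE.
(Moderate, Light, Light): Fleet A can switch to Max (5 → 7). Not NE.
(Moderate, Moderate, Rest): Fleet A can switch to Heavy (8 → 9). Not NE.
(Moderate, Moderate, Light): Fleet A can switch to Heavy (3 → 5). Not NE.
(Heavy, Light, Rest): Fleet B can switch to Moderate (6 → 8). Not NE.
(Heavy, Light, Light): Fleet A can switch to Moderate (0 → 5). Not NE.
(Heavy, Moderate, Rest): Fleet A gets 9, best alternative 8; Fleet B gets 8, best alternative 6; Fleet C gets 7, best alternative 4. No profitable deviation — NE.
(Heavy, Moderate, Light): Fleet A can switch to Max (5 → 8). Not NE.
(Max, Light, Rest): Fleet A can switch to Moderate (0 → 1). Not NE.
(Max, Light, Light): Fleet A gets 7, best alternative 5; Fleet B gets 5, best alternative 1; Fleet C gets 7, best alternative 6. No profitable deviation — NE.
(Max, Moderate, Rest): Fleet A can switch to Moderate (4 → 8). Not NE.
(Max, Moderate, Light): Fleet B can switch to Light (1 → 5). Not NE.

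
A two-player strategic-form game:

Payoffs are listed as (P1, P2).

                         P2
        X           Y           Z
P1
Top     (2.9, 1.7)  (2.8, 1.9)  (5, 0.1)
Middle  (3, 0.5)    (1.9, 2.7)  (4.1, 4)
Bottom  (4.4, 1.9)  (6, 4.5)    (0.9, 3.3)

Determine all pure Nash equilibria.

P1 against X: payoffs 2.9, 3, 4.4 → best response Bottom.
P1 against Y: payoffs 2.8, 1.9, 6 → best response Bottom.
P1 against Z: payoffs 5, 4.1, 0.9 → best response Top.
P2 against Top: payoffs 1.7, 1.9, 0.1 → best response Y.
P2 against Middle: payoffs 0.5, 2.7, 4 → best response Z.
P2 against Bottom: payoffs 1.9, 4.5, 3.3 → best response Y.
Mutual best responses: (Bottom, Y).

The unique pure-strategy Nash equilibrium is (Bottom, Y).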